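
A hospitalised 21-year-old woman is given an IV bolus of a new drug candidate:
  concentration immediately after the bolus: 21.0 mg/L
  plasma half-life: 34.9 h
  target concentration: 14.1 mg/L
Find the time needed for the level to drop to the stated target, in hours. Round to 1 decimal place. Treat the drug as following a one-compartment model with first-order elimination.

k = ln2 / t½ = 0.693147 / 34.9 = 0.01986 h⁻¹
t = ln(C₀ / C) / k = ln(21.00 / 14.1) / 0.01986
  = ln(1.489) / 0.01986 = 0.3981 / 0.01986 = 20.05 h

20.1 h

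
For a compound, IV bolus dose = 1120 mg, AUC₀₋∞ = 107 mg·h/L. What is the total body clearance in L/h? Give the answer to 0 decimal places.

10 L/h

CL = Dose / AUC = 1120 / 107 = 10.47 L/h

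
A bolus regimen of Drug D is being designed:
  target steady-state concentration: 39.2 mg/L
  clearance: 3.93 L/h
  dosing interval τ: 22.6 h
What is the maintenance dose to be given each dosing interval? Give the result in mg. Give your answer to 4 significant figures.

3482 mg

At steady state, Dose/τ = Css × CL.
Dose = Css × CL × τ = 39.2 × 3.930 × 22.6 = 3482 mg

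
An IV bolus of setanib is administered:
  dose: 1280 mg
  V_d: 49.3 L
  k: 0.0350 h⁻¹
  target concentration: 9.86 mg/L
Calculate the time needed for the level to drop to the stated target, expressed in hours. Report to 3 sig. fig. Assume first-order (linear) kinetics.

C₀ = Dose / Vd = 1280 / 49.3 = 25.96 mg/L
t = ln(C₀ / C) / k = ln(25.96 / 9.86) / 0.03500
  = ln(2.633) / 0.03500 = 0.9681 / 0.03500 = 27.66 h

27.7 h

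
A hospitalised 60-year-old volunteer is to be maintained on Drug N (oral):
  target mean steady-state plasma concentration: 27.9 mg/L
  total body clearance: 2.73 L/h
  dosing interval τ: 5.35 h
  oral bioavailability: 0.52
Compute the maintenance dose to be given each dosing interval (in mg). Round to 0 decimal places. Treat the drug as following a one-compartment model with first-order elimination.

At steady state, F × (Dose/τ) = Css × CL.
Dose = Css × CL × τ / F = 27.9 × 2.730 × 5.35 / 0.52 = 783.6 mg

784 mg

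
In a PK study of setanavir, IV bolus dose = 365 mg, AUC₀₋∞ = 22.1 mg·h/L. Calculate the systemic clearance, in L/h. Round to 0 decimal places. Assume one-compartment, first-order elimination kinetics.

17 L/h

CL = Dose / AUC = 365 / 22.1 = 16.52 L/h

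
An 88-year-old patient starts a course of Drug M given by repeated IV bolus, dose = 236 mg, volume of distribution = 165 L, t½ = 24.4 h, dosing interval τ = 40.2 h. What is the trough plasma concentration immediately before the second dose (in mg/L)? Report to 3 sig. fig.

0.457 mg/L

C₀ per dose = Dose / Vd = 236 / 165 = 1.430 mg/L
k = ln2 / t½ = 0.693147 / 24.4 = 0.02841 h⁻¹
Fraction remaining after one interval: r = e^(−kτ) = e^(−0.02841 × 40.2) = 0.3192
Before dose 2, 1 dose has been given (aged 1τ).
C_trough = C₀ × r = 1.430 × 0.3192 = 0.4565 mg/L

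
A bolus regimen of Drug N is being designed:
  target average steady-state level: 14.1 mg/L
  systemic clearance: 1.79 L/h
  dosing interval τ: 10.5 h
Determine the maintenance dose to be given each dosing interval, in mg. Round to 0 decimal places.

265 mg

At steady state, Dose/τ = Css × CL.
Dose = Css × CL × τ = 14.1 × 1.790 × 10.5 = 265.0 mg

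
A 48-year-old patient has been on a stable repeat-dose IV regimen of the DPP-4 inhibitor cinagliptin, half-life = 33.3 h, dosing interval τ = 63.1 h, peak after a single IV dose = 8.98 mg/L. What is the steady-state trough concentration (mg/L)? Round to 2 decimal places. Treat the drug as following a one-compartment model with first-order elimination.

3.30 mg/L

k = ln2 / t½ = 0.693147 / 33.3 = 0.02082 h⁻¹
e^(−kτ) = e^(−0.02082 × 63.1) = 0.2688
Accumulation ratio R = 1 / (1 − e^(−kτ)) = 1 / (1 − 0.2688) = 1.368
Steady-state trough = C₀ × R × e^(−kτ) = 8.98 × 1.368 × 0.2688 = 3.302 mg/L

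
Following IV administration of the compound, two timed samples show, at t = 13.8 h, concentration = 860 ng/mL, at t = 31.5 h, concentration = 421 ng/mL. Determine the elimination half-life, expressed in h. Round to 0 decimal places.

17 h

k = ln(C₁/C₂) / (t₂ − t₁) = ln(860/421) / (31.5 − 13.8)
  = 0.7143 / 17.70 = 0.04036 h⁻¹
t½ = ln2 / k = 0.693147 / 0.04036 = 17.17 h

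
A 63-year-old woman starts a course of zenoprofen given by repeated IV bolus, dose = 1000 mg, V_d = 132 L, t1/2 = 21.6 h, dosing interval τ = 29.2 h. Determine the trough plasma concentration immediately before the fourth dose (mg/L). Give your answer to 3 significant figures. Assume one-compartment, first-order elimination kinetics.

4.59 mg/L

C₀ per dose = Dose / Vd = 1000 / 132 = 7.576 mg/L
k = ln2 / t½ = 0.693147 / 21.6 = 0.03209 h⁻¹
Fraction remaining after one interval: r = e^(−kτ) = e^(−0.03209 × 29.2) = 0.3918
Before dose 4, 3 doses have been given (aged 1τ, 2τ, 3τ).
C_trough = C₀ × (r + r² + … + r^3) = C₀ × r(1−r^3)/(1−r)
        = 7.576 × 0.3918 × (1 − 0.06014) / (1 − 0.3918) = 4.587 mg/L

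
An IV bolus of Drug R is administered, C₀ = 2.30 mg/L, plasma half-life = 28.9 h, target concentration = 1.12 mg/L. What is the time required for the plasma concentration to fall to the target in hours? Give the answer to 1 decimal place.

k = ln2 / t½ = 0.693147 / 28.9 = 0.02398 h⁻¹
t = ln(C₀ / C) / k = ln(2.300 / 1.12) / 0.02398
  = ln(2.054) / 0.02398 = 0.7198 / 0.02398 = 30.02 h

30.0 h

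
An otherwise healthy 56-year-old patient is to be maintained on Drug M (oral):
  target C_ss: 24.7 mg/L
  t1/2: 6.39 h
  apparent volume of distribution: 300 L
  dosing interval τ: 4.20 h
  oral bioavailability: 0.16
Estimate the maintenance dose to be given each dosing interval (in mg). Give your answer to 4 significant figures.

21100 mg

k = ln2 / t½ = 0.693147 / 6.39 = 0.1085 h⁻¹
CL = k × Vd = 0.1085 × 300 = 32.55 L/h
At steady state, F × (Dose/τ) = Css × CL.
Dose = Css × CL × τ / F = 24.7 × 32.55 × 4.20 / 0.16 = 21100 mg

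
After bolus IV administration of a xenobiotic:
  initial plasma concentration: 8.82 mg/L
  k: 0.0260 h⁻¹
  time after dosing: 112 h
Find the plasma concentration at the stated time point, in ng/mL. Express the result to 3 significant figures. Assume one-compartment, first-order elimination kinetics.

C = C₀ · e^(−k·t) = 8.820 × e^(−0.02600 × 112)
  = 8.820 × 0.05437 = 0.4795 mg/L
Convert: 0.4795 mg/L × 1000 = 479.5 ng/mL

480 ng/mL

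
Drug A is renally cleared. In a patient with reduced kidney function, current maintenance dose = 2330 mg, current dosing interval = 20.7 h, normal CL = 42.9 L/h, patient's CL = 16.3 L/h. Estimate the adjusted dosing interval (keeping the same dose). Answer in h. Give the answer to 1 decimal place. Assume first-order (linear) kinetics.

To keep the same average steady-state level, dosing rate must scale with clearance.
CL ratio = 16.3 / 42.9 = 0.3800
New interval (same dose) = 20.7 / 0.3800 = 54.47 h

54.5 h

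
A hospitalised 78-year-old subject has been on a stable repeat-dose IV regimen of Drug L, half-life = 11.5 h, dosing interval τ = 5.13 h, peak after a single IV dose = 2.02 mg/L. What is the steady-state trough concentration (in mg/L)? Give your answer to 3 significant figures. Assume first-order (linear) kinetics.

5.57 mg/L

k = ln2 / t½ = 0.693147 / 11.5 = 0.06027 h⁻¹
e^(−kτ) = e^(−0.06027 × 5.13) = 0.7340
Accumulation ratio R = 1 / (1 − e^(−kτ)) = 1 / (1 − 0.7340) = 3.759
Steady-state trough = C₀ × R × e^(−kτ) = 2.02 × 3.759 × 0.7340 = 5.573 mg/L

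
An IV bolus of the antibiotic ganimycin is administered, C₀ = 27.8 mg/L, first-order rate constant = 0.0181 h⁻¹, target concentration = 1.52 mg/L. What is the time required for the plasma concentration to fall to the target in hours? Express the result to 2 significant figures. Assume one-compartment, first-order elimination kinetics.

t = ln(C₀ / C) / k = ln(27.80 / 1.52) / 0.01810
  = ln(18.29) / 0.01810 = 2.906 / 0.01810 = 160.6 h

160 h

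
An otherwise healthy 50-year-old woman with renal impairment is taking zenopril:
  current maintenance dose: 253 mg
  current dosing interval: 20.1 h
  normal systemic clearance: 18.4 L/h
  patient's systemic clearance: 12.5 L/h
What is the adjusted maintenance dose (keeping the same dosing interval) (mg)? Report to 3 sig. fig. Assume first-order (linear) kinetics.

172 mg

To keep the same average steady-state level, dosing rate must scale with clearance.
CL ratio = 12.5 / 18.4 = 0.6793
New dose (same interval) = 253 × 0.6793 = 171.9 mg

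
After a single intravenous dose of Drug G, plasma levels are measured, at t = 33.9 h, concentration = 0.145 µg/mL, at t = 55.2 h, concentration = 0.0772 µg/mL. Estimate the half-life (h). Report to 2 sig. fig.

23 h

k = ln(C₁/C₂) / (t₂ − t₁) = ln(0.145/0.0772) / (55.2 − 33.9)
  = 0.6303 / 21.30 = 0.02959 h⁻¹
t½ = ln2 / k = 0.693147 / 0.02959 = 23.43 h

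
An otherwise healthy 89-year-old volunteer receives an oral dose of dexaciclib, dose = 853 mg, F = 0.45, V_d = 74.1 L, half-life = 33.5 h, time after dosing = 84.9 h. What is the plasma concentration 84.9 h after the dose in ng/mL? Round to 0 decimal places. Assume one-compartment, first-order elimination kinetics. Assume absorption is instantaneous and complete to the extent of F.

894 ng/mL

Amount reaching circulation = F × Dose = 0.45 × 853.0 = 383.9 mg
C₀ = F·Dose / Vd = 383.9 / 74.1 = 5.181 mg/L
k = ln2 / t½ = 0.693147 / 33.5 = 0.02069 h⁻¹
C = C₀ · e^(−k·t) = 5.181 × e^(−0.02069 × 84.9)
  = 5.181 × 0.1726 = 0.8942 mg/L
Convert: 0.8942 mg/L × 1000 = 894.2 ng/mL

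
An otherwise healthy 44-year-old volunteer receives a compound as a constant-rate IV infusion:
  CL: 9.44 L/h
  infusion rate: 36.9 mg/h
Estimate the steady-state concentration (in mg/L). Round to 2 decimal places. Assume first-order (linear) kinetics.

At steady state Css = R₀ / CL = 36.9 / 9.440 = 3.909 mg/L

3.91 mg/L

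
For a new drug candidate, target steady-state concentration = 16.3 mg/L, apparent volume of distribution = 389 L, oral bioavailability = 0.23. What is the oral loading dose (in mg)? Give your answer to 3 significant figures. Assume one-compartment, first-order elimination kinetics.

27600 mg

LD = Css × Vd / F = 16.3 × 389 / 0.23 = 27570 mg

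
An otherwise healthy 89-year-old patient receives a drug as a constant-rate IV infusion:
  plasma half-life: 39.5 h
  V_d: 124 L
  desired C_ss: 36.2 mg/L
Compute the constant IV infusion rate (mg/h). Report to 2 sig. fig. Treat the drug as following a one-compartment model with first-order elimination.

k = ln2 / t½ = 0.693147 / 39.5 = 0.01755 h⁻¹
CL = k × Vd = 0.01755 × 124 = 2.176 L/h
At steady state, infusion rate R₀ = Css × CL = 36.2 × 2.176 = 78.77 mg/h

79 mg/h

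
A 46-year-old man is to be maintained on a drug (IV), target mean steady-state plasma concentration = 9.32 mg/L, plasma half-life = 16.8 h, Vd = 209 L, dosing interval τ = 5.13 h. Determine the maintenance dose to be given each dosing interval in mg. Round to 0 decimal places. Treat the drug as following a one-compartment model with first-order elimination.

412 mg

k = ln2 / t½ = 0.693147 / 16.8 = 0.04126 h⁻¹
CL = k × Vd = 0.04126 × 209 = 8.623 L/h
At steady state, Dose/τ = Css × CL.
Dose = Css × CL × τ = 9.32 × 8.623 × 5.13 = 412.3 mg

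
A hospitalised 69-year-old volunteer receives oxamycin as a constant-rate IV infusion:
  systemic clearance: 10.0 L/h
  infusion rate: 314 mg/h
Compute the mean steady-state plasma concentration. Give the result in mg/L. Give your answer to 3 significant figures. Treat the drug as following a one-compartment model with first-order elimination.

At steady state Css = R₀ / CL = 314 / 10.00 = 31.40 mg/L

31.4 mg/L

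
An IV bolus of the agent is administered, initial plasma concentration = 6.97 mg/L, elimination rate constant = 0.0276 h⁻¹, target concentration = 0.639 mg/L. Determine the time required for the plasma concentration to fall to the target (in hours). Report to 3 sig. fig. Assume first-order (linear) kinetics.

t = ln(C₀ / C) / k = ln(6.970 / 0.639) / 0.02760
  = ln(10.91) / 0.02760 = 2.390 / 0.02760 = 86.59 h

86.6 h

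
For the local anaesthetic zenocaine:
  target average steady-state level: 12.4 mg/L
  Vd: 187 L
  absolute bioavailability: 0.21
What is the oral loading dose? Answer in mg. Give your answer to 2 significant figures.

11000 mg

LD = Css × Vd / F = 12.4 × 187 / 0.21 = 11040 mg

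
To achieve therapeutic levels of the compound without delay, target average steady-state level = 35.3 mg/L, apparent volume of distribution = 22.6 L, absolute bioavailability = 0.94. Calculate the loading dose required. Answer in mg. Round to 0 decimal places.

849 mg

LD = Css × Vd / F = 35.3 × 22.6 / 0.94 = 848.7 mg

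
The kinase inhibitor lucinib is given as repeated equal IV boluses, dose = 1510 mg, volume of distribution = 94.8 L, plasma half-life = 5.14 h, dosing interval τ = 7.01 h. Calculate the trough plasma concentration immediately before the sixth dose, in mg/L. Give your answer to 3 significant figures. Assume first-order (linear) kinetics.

C₀ per dose = Dose / Vd = 1510 / 94.8 = 15.93 mg/L
k = ln2 / t½ = 0.693147 / 5.14 = 0.1349 h⁻¹
Fraction remaining after one interval: r = e^(−kτ) = e^(−0.1349 × 7.01) = 0.3884
Before dose 6, 5 doses have been given (aged 1τ, 2τ, 3τ, 4τ, 5τ).
C_trough = C₀ × (r + r² + … + r^5) = C₀ × r(1−r^5)/(1−r)
        = 15.93 × 0.3884 × (1 − 0.008839) / (1 − 0.3884) = 10.03 mg/L

10.0 mg/L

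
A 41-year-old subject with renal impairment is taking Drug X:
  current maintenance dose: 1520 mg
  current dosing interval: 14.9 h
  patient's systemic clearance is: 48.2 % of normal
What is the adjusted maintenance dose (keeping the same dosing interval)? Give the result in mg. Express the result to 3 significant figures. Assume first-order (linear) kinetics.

733 mg

To keep the same average steady-state level, dosing rate must scale with clearance.
CL ratio = 48.2 / 100 = 0.4820
New dose (same interval) = 1520 × 0.4820 = 732.6 mg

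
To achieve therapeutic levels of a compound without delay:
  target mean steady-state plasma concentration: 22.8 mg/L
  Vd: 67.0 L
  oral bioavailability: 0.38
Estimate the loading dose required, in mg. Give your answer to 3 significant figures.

4020 mg

LD = Css × Vd / F = 22.8 × 67.0 / 0.38 = 4020 mg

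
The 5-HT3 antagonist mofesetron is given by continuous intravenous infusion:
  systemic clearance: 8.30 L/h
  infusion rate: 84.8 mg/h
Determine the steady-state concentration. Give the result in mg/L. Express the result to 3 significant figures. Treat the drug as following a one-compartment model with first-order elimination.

At steady state Css = R₀ / CL = 84.8 / 8.300 = 10.22 mg/L

10.2 mg/L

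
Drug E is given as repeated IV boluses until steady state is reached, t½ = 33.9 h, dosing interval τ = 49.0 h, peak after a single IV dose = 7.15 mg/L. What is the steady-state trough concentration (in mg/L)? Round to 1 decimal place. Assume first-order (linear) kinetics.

4.1 mg/L

k = ln2 / t½ = 0.693147 / 33.9 = 0.02045 h⁻¹
e^(−kτ) = e^(−0.02045 × 49.0) = 0.3671
Accumulation ratio R = 1 / (1 − e^(−kτ)) = 1 / (1 − 0.3671) = 1.580
Steady-state trough = C₀ × R × e^(−kτ) = 7.15 × 1.580 × 0.3671 = 4.147 mg/L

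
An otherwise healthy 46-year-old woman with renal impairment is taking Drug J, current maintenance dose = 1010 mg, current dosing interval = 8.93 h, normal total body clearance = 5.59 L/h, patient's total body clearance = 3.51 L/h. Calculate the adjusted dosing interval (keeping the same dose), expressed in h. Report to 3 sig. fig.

14.2 h

To keep the same average steady-state level, dosing rate must scale with clearance.
CL ratio = 3.51 / 5.59 = 0.6279
New interval (same dose) = 8.93 / 0.6279 = 14.22 h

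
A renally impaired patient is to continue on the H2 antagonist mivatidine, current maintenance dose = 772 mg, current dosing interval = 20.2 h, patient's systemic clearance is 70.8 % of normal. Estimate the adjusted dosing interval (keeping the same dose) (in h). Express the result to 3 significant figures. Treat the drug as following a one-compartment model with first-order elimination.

28.5 h

To keep the same average steady-state level, dosing rate must scale with clearance.
CL ratio = 70.8 / 100 = 0.7080
New interval (same dose) = 20.2 / 0.7080 = 28.53 h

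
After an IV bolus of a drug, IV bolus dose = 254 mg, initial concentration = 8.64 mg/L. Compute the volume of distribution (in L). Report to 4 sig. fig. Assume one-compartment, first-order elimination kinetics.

Vd = Dose / C₀ = 254.0 / 8.64 = 29.40 L

29.40 L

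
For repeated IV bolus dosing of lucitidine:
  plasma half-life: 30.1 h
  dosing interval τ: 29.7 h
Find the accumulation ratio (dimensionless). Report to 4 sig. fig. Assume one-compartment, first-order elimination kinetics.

2.019

k = ln2 / t½ = 0.693147 / 30.1 = 0.02303 h⁻¹
e^(−kτ) = e^(−0.02303 × 29.7) = 0.5046
Accumulation ratio R = 1 / (1 − e^(−kτ)) = 1 / (1 − 0.5046) = 2.019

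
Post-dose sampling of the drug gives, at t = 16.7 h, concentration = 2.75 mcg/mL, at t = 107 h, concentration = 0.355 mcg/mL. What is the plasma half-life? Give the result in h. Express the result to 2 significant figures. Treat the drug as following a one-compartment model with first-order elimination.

31 h

k = ln(C₁/C₂) / (t₂ − t₁) = ln(2.75/0.355) / (107 − 16.7)
  = 2.047 / 90.30 = 0.02267 h⁻¹
t½ = ln2 / k = 0.693147 / 0.02267 = 30.58 h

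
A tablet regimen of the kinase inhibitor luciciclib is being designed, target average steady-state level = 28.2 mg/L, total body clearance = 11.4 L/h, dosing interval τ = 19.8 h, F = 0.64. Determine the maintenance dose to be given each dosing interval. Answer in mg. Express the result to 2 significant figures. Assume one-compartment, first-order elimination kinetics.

9900 mg

At steady state, F × (Dose/τ) = Css × CL.
Dose = Css × CL × τ / F = 28.2 × 11.40 × 19.8 / 0.64 = 9946 mg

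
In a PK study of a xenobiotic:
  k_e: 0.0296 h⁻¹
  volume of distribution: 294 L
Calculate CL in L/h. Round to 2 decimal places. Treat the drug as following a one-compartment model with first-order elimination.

8.70 L/h

CL = k × Vd = 0.0296 × 294 = 8.702 L/h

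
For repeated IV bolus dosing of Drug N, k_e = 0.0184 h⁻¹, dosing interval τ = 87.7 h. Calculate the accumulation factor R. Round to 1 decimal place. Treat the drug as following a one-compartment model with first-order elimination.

1.2

e^(−kτ) = e^(−0.01840 × 87.7) = 0.1992
Accumulation ratio R = 1 / (1 − e^(−kτ)) = 1 / (1 − 0.1992) = 1.249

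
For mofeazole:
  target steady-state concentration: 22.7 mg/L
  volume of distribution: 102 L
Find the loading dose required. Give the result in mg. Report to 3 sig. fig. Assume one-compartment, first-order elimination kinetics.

LD = Css × Vd = 22.7 × 102 = 2315 mg

2320 mg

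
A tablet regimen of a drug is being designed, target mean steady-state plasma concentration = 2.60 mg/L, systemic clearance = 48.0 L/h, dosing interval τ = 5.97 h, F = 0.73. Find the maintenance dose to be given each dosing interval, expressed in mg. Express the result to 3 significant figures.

1020 mg

At steady state, F × (Dose/τ) = Css × CL.
Dose = Css × CL × τ / F = 2.60 × 48.00 × 5.97 / 0.73 = 1021 mg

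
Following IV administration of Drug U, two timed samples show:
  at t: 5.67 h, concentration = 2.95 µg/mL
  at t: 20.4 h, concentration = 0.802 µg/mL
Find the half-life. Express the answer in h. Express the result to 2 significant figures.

k = ln(C₁/C₂) / (t₂ − t₁) = ln(2.95/0.802) / (20.4 − 5.67)
  = 1.302 / 14.73 = 0.08839 h⁻¹
t½ = ln2 / k = 0.693147 / 0.08839 = 7.842 h

7.8 h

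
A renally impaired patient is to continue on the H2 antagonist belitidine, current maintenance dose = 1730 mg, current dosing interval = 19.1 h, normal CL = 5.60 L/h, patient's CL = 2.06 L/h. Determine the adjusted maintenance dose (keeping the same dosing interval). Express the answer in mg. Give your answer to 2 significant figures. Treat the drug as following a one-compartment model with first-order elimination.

640 mg

To keep the same average steady-state level, dosing rate must scale with clearance.
CL ratio = 2.06 / 5.60 = 0.3679
New dose (same interval) = 1730 × 0.3679 = 636.5 mg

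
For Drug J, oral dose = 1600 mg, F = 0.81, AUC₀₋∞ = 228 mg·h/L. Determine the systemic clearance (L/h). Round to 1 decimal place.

CL = F·Dose / AUC = 0.81 × 1600 / 228 = 5.684 L/h

5.7 L/h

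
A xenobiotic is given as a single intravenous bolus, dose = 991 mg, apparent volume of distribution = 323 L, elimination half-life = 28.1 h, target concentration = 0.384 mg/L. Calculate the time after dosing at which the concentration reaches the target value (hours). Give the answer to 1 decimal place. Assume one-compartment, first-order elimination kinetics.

C₀ = Dose / Vd = 991.0 / 323 = 3.068 mg/L
k = ln2 / t½ = 0.693147 / 28.1 = 0.02467 h⁻¹
t = ln(C₀ / C) / k = ln(3.068 / 0.384) / 0.02467
  = ln(7.990) / 0.02467 = 2.078 / 0.02467 = 84.23 h

84.2 h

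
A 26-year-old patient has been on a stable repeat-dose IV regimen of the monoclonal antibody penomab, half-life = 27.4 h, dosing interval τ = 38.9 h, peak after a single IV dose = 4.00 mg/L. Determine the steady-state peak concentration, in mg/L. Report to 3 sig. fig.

k = ln2 / t½ = 0.693147 / 27.4 = 0.02530 h⁻¹
e^(−kτ) = e^(−0.02530 × 38.9) = 0.3737
Accumulation ratio R = 1 / (1 − e^(−kτ)) = 1 / (1 − 0.3737) = 1.597
Steady-state peak = C₀ × R = 4.00 × 1.597 = 6.388 mg/L

6.39 mg/L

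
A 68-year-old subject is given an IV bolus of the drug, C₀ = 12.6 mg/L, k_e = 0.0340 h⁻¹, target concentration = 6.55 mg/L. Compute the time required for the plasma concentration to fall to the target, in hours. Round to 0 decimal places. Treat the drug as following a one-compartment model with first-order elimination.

t = ln(C₀ / C) / k = ln(12.60 / 6.55) / 0.03400
  = ln(1.924) / 0.03400 = 0.6544 / 0.03400 = 19.25 h

19 h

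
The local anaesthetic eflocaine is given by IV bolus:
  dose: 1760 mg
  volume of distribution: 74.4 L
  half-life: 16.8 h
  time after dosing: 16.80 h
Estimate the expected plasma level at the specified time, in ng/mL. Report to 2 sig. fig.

12000 ng/mL

C₀ = Dose / Vd = 1760 / 74.4 = 23.66 mg/L
k = ln2 / t½ = 0.693147 / 16.8 = 0.04126 h⁻¹
t / t½ = 16.80 / 16.8 = 1 half-lives
C = C₀ × (1/2)^1 = 23.66 × 0.5000 = 11.83 mg/L
Convert: 11.83 mg/L × 1000 = 11830 ng/mL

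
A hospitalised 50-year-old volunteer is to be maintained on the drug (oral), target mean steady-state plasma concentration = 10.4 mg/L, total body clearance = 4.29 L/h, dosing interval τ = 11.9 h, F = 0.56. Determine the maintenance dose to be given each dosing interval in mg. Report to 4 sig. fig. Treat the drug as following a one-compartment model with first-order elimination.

948.1 mg

At steady state, F × (Dose/τ) = Css × CL.
Dose = Css × CL × τ / F = 10.4 × 4.290 × 11.9 / 0.56 = 948.1 mg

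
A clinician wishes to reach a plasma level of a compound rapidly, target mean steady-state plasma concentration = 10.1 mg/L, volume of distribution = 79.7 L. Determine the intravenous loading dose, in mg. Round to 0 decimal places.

LD = Css × Vd = 10.1 × 79.7 = 805.0 mg

805 mg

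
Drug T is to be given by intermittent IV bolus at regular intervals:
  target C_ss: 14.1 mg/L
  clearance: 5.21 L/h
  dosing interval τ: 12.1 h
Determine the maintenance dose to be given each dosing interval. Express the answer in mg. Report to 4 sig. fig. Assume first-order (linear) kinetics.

At steady state, Dose/τ = Css × CL.
Dose = Css × CL × τ = 14.1 × 5.210 × 12.1 = 888.9 mg

888.9 mg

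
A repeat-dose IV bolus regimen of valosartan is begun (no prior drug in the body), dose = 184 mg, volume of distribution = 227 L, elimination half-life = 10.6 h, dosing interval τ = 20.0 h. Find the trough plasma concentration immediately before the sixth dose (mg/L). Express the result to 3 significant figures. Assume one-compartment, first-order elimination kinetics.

0.300 mg/L

C₀ per dose = Dose / Vd = 184 / 227 = 0.8106 mg/L
k = ln2 / t½ = 0.693147 / 10.6 = 0.06539 h⁻¹
Fraction remaining after one interval: r = e^(−kτ) = e^(−0.06539 × 20.0) = 0.2704
Before dose 6, 5 doses have been given (aged 1τ, 2τ, 3τ, 4τ, 5τ).
C_trough = C₀ × (r + r² + … + r^5) = C₀ × r(1−r^5)/(1−r)
        = 0.8106 × 0.2704 × (1 − 0.001446) / (1 − 0.2704) = 0.3000 mg/L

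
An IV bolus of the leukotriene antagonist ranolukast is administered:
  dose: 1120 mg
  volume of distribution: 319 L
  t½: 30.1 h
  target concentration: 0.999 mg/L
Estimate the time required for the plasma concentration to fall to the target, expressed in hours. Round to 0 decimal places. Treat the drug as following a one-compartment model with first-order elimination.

C₀ = Dose / Vd = 1120 / 319 = 3.511 mg/L
k = ln2 / t½ = 0.693147 / 30.1 = 0.02303 h⁻¹
t = ln(C₀ / C) / k = ln(3.511 / 0.999) / 0.02303
  = ln(3.515) / 0.02303 = 1.257 / 0.02303 = 54.58 h

55 h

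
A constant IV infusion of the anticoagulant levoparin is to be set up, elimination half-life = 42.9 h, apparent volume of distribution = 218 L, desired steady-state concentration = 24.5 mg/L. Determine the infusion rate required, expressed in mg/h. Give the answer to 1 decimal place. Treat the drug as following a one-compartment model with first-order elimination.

k = ln2 / t½ = 0.693147 / 42.9 = 0.01616 h⁻¹
CL = k × Vd = 0.01616 × 218 = 3.523 L/h
At steady state, infusion rate R₀ = Css × CL = 24.5 × 3.523 = 86.31 mg/h

86.3 mg/h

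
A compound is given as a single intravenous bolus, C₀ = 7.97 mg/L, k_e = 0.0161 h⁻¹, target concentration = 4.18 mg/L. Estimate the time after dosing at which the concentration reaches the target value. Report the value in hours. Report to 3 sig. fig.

t = ln(C₀ / C) / k = ln(7.970 / 4.18) / 0.01610
  = ln(1.907) / 0.01610 = 0.6455 / 0.01610 = 40.09 h

40.1 h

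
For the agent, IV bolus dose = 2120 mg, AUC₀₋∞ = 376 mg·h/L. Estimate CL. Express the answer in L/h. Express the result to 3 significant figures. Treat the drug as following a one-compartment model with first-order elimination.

CL = Dose / AUC = 2120 / 376 = 5.638 L/h

5.64 L/h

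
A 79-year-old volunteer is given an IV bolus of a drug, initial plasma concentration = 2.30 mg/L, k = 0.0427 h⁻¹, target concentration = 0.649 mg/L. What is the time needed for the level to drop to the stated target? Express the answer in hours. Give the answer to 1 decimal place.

t = ln(C₀ / C) / k = ln(2.300 / 0.649) / 0.04270
  = ln(3.544) / 0.04270 = 1.265 / 0.04270 = 29.63 h

29.6 h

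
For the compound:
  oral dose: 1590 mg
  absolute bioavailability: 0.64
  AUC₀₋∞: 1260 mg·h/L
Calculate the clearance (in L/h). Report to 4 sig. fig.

CL = F·Dose / AUC = 0.64 × 1590 / 1260 = 0.8076 L/h

0.8076 L/h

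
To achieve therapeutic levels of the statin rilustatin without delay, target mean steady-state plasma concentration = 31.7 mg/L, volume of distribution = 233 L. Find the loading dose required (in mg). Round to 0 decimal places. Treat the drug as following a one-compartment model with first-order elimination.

LD = Css × Vd = 31.7 × 233 = 7386 mg

7386 mg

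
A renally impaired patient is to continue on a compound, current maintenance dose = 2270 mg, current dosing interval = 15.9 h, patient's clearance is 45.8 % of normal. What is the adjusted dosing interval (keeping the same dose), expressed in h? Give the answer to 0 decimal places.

To keep the same average steady-state level, dosing rate must scale with clearance.
CL ratio = 45.8 / 100 = 0.4580
New interval (same dose) = 15.9 / 0.4580 = 34.72 h

35 h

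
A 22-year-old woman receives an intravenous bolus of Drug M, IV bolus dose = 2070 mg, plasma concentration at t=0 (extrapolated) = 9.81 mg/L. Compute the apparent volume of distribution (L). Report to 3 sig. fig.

Vd = Dose / C₀ = 2070 / 9.81 = 211.0 L

211 L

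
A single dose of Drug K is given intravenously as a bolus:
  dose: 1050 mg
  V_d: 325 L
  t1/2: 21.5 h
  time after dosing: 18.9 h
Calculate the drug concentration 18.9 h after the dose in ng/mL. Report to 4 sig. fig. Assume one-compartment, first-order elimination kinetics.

1757 ng/mL

C₀ = Dose / Vd = 1050 / 325 = 3.231 mg/L
k = ln2 / t½ = 0.693147 / 21.5 = 0.03224 h⁻¹
C = C₀ · e^(−k·t) = 3.231 × e^(−0.03224 × 18.9)
  = 3.231 × 0.5437 = 1.757 mg/L
Convert: 1.757 mg/L × 1000 = 1757 ng/mL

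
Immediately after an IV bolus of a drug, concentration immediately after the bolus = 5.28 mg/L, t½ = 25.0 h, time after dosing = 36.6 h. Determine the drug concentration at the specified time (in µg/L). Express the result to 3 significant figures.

1910 µg/L

k = ln2 / t½ = 0.693147 / 25.0 = 0.02773 h⁻¹
C = C₀ · e^(−k·t) = 5.280 × e^(−0.02773 × 36.6)
  = 5.280 × 0.3624 = 1.913 mg/L
Convert: 1.913 mg/L × 1000 = 1913 µg/L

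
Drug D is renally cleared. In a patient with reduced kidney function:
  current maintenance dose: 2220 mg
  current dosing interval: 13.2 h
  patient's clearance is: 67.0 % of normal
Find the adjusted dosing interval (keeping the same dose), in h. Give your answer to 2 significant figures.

20 h

To keep the same average steady-state level, dosing rate must scale with clearance.
CL ratio = 67.0 / 100 = 0.6700
New interval (same dose) = 13.2 / 0.6700 = 19.70 h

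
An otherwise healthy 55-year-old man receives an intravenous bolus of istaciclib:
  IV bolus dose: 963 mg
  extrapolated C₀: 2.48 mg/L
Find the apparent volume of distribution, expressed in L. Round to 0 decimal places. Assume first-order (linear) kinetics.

Vd = Dose / C₀ = 963.0 / 2.48 = 388.3 L

388 L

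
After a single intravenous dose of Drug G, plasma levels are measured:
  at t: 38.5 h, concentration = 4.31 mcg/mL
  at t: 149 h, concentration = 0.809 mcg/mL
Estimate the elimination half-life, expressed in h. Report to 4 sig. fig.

45.78 h

k = ln(C₁/C₂) / (t₂ − t₁) = ln(4.31/0.809) / (149 − 38.5)
  = 1.673 / 110.5 = 0.01514 h⁻¹
t½ = ln2 / k = 0.693147 / 0.01514 = 45.78 h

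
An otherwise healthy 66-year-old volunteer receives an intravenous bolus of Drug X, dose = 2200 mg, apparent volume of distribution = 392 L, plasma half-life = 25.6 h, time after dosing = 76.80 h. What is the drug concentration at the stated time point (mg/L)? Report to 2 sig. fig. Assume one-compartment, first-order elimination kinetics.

0.70 mg/L

C₀ = Dose / Vd = 2200 / 392 = 5.612 mg/L
k = ln2 / t½ = 0.693147 / 25.6 = 0.02708 h⁻¹
t / t½ = 76.80 / 25.6 = 3 half-lives
C = C₀ × (1/2)^3 = 5.612 × 0.1250 = 0.7015 mg/L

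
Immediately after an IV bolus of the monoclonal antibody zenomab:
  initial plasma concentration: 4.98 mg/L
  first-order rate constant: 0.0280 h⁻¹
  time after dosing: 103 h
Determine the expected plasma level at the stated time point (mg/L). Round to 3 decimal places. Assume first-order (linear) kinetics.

C = C₀ · e^(−k·t) = 4.980 × e^(−0.02800 × 103)
  = 4.980 × 0.05591 = 0.2784 mg/L

0.278 mg/L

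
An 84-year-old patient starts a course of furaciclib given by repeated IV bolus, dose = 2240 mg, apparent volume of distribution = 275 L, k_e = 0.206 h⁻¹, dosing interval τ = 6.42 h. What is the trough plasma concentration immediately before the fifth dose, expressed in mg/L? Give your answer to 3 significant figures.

2.94 mg/L

C₀ per dose = Dose / Vd = 2240 / 275 = 8.145 mg/L
Fraction remaining after one interval: r = e^(−kτ) = e^(−0.2060 × 6.42) = 0.2665
Before dose 5, 4 doses have been given (aged 1τ, 2τ, 3τ, 4τ).
C_trough = C₀ × (r + r² + … + r^4) = C₀ × r(1−r^4)/(1−r)
        = 8.145 × 0.2665 × (1 − 0.005044) / (1 − 0.2665) = 2.944 mg/L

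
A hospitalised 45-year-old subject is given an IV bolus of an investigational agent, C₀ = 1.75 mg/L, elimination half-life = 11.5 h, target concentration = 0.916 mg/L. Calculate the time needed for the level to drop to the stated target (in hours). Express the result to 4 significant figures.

10.74 h

k = ln2 / t½ = 0.693147 / 11.5 = 0.06027 h⁻¹
t = ln(C₀ / C) / k = ln(1.750 / 0.916) / 0.06027
  = ln(1.910) / 0.06027 = 0.6471 / 0.06027 = 10.74 h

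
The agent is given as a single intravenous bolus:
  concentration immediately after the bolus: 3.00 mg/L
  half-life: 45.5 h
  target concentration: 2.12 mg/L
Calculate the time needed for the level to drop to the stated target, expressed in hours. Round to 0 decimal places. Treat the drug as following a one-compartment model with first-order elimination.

k = ln2 / t½ = 0.693147 / 45.5 = 0.01523 h⁻¹
t = ln(C₀ / C) / k = ln(3.000 / 2.12) / 0.01523
  = ln(1.415) / 0.01523 = 0.3471 / 0.01523 = 22.79 h

23 h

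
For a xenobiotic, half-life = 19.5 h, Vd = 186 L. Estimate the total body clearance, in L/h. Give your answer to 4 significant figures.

6.612 L/h

k = ln2 / t½ = 0.693147 / 19.5 = 0.03555 h⁻¹
CL = k × Vd = 0.03555 × 186 = 6.612 L/h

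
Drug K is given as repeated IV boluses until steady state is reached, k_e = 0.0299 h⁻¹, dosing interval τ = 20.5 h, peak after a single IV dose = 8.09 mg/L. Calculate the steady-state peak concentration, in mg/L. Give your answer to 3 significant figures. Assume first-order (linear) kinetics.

17.7 mg/L

e^(−kτ) = e^(−0.02990 × 20.5) = 0.5418
Accumulation ratio R = 1 / (1 − e^(−kτ)) = 1 / (1 − 0.5418) = 2.182
Steady-state peak = C₀ × R = 8.09 × 2.182 = 17.65 mg/L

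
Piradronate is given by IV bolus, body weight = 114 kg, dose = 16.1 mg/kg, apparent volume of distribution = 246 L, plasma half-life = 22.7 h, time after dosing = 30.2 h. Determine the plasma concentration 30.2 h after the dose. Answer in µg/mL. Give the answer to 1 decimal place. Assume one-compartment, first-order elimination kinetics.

3.0 µg/mL

Total dose = 16.1 × 114 = 1835 mg
C₀ = Dose / Vd = 1835 / 246 = 7.459 mg/L
k = ln2 / t½ = 0.693147 / 22.7 = 0.03054 h⁻¹
C = C₀ · e^(−k·t) = 7.459 × e^(−0.03054 × 30.2)
  = 7.459 × 0.3976 = 2.966 mg/L
(2.966 mg/L = 2.966 µg/mL)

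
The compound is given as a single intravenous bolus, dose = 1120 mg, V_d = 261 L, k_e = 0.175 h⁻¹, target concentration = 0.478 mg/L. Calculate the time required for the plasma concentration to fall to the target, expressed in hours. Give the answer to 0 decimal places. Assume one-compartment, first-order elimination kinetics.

13 h

C₀ = Dose / Vd = 1120 / 261 = 4.291 mg/L
t = ln(C₀ / C) / k = ln(4.291 / 0.478) / 0.1750
  = ln(8.977) / 0.1750 = 2.195 / 0.1750 = 12.54 h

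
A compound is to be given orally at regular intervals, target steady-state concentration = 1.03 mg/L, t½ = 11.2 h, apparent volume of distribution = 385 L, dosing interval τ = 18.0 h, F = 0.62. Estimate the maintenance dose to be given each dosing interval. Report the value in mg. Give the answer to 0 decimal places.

k = ln2 / t½ = 0.693147 / 11.2 = 0.06189 h⁻¹
CL = k × Vd = 0.06189 × 385 = 23.83 L/h
At steady state, F × (Dose/τ) = Css × CL.
Dose = Css × CL × τ / F = 1.03 × 23.83 × 18.0 / 0.62 = 712.6 mg

713 mg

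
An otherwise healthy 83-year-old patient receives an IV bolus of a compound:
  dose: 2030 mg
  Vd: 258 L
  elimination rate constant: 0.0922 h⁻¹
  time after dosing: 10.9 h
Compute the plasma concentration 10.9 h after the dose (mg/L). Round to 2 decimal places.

2.88 mg/L

C₀ = Dose / Vd = 2030 / 258 = 7.868 mg/L
C = C₀ · e^(−k·t) = 7.868 × e^(−0.09220 × 10.9)
  = 7.868 × 0.3661 = 2.880 mg/L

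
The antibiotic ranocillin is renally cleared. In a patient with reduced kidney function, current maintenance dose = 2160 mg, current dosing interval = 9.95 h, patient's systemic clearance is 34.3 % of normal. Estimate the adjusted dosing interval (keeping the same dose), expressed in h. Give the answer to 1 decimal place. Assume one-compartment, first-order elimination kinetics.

29.0 h

To keep the same average steady-state level, dosing rate must scale with clearance.
CL ratio = 34.3 / 100 = 0.3430
New interval (same dose) = 9.95 / 0.3430 = 29.01 h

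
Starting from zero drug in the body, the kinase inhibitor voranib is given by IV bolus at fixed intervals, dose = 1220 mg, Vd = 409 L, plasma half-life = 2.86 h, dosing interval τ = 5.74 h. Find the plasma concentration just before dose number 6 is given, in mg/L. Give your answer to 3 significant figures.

0.987 mg/L

C₀ per dose = Dose / Vd = 1220 / 409 = 2.983 mg/L
k = ln2 / t½ = 0.693147 / 2.86 = 0.2424 h⁻¹
Fraction remaining after one interval: r = e^(−kτ) = e^(−0.2424 × 5.74) = 0.2487
Before dose 6, 5 doses have been given (aged 1τ, 2τ, 3τ, 4τ, 5τ).
C_trough = C₀ × (r + r² + … + r^5) = C₀ × r(1−r^5)/(1−r)
        = 2.983 × 0.2487 × (1 − 0.0009514) / (1 − 0.2487) = 0.9865 mg/L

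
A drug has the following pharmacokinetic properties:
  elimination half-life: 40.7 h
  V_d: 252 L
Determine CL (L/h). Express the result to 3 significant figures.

4.29 L/h

k = ln2 / t½ = 0.693147 / 40.7 = 0.01703 h⁻¹
CL = k × Vd = 0.01703 × 252 = 4.292 L/h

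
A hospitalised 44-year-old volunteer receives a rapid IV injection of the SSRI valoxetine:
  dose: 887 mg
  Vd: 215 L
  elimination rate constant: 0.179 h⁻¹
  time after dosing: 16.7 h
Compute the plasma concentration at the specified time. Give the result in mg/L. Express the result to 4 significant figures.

C₀ = Dose / Vd = 887.0 / 215 = 4.126 mg/L
C = C₀ · e^(−k·t) = 4.126 × e^(−0.1790 × 16.7)
  = 4.126 × 0.05032 = 0.2076 mg/L

0.2076 mg/L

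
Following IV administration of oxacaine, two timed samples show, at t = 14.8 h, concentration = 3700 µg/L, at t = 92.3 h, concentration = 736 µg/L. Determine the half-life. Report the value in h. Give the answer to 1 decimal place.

k = ln(C₁/C₂) / (t₂ − t₁) = ln(3700/736) / (92.3 − 14.8)
  = 1.615 / 77.50 = 0.02084 h⁻¹
t½ = ln2 / k = 0.693147 / 0.02084 = 33.26 h

33.3 h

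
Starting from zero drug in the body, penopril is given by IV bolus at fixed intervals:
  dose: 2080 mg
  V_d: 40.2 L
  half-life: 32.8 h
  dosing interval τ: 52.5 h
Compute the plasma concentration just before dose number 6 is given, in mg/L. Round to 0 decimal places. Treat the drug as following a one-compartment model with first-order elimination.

25 mg/L

C₀ per dose = Dose / Vd = 2080 / 40.2 = 51.74 mg/L
k = ln2 / t½ = 0.693147 / 32.8 = 0.02113 h⁻¹
Fraction remaining after one interval: r = e^(−kτ) = e^(−0.02113 × 52.5) = 0.3298
Before dose 6, 5 doses have been given (aged 1τ, 2τ, 3τ, 4τ, 5τ).
C_trough = C₀ × (r + r² + … + r^5) = C₀ × r(1−r^5)/(1−r)
        = 51.74 × 0.3298 × (1 − 0.003902) / (1 − 0.3298) = 25.36 mg/L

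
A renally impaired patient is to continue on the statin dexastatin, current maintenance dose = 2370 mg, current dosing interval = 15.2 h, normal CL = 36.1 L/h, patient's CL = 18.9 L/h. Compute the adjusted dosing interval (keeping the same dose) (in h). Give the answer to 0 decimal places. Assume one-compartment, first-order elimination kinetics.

To keep the same average steady-state level, dosing rate must scale with clearance.
CL ratio = 18.9 / 36.1 = 0.5235
New interval (same dose) = 15.2 / 0.5235 = 29.04 h

29 h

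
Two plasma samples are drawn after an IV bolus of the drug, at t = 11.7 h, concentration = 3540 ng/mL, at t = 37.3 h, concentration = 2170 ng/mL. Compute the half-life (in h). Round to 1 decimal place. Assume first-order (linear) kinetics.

k = ln(C₁/C₂) / (t₂ − t₁) = ln(3540/2170) / (37.3 − 11.7)
  = 0.4894 / 25.60 = 0.01912 h⁻¹
t½ = ln2 / k = 0.693147 / 0.01912 = 36.25 h

36.3 h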